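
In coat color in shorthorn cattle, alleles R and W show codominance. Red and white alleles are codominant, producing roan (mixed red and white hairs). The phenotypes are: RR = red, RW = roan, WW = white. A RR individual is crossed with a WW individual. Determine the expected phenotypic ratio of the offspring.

Punnett square for RR × WW:
Offspring genotypes: 4 RW
Phenotype counts: 4 roan
Ratio: all roan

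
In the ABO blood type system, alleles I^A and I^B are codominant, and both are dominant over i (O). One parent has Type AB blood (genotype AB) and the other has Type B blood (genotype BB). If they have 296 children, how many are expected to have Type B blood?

Cross: AB × BB
Possible offspring genotypes: 2 AB, 2 BB
Blood type counts: 2 Type AB, 2 Type B
Probability of Type B: 2/4 = 1/2
Expected count = 1/2 × 296 = 148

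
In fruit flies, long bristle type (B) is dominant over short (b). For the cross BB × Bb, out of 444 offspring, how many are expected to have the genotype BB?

Punnett square for BB × Bb:
Offspring genotypes: 2 BB, 2 Bb
Total offspring: 4
Count with target: 2
Probability: 2/4 = 1/2
Expected count = 1/2 × 444 = 222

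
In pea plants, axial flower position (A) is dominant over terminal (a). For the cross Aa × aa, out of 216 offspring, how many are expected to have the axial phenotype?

Punnett square for Aa × aa:
Offspring genotypes: 2 Aa, 2 aa
Total offspring: 4
Count with target: 2
Probability: 2/4 = 1/2
Expected count = 1/2 × 216 = 108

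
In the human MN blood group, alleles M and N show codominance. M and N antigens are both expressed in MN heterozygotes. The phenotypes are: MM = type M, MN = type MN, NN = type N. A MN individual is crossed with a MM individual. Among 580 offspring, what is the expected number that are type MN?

Punnett square for MN × MM:
Offspring genotypes: 2 MM, 2 MN
Phenotype counts: 2 type M, 2 type MN
type MN: 2 out of 4 → fraction 1/2
Expected count = 1/2 × 580 = 290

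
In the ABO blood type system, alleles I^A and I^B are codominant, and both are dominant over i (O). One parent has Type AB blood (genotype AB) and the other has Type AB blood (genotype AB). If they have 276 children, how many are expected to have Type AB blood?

Cross: AB × AB
Possible offspring genotypes: 1 AA, 2 AB, 1 BB
Blood type counts: 1 Type A, 2 Type AB, 1 Type B
Probability of Type AB: 2/4 = 1/2
Expected count = 1/2 × 276 = 138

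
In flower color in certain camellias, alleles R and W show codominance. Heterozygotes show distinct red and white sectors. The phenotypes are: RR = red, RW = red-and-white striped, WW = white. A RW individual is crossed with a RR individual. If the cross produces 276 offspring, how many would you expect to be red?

Punnett square for RW × RR:
Offspring genotypes: 2 RR, 2 RW
Phenotype counts: 2 red, 2 red-and-white striped
red: 2 out of 4 → fraction 1/2
Expected count = 1/2 × 276 = 138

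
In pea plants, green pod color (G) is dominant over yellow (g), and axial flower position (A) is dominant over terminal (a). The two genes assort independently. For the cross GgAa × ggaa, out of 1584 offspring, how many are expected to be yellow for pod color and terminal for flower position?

Dihybrid cross GgAa × ggaa — consider each gene separately:
pod color: Gg × gg → 2 Gg, 2 gg → 2 G_ : 2 gg (out of 4)
flower position: Aa × aa → 2 Aa, 2 aa → 2 A_ : 2 aa (out of 4)
Looking for: yellow (gg) and terminal (aa)
P(yellow) = 2/4, P(terminal) = 2/4
P(both) = 2/4 × 2/4 = 4/16 = 1/4
Expected count = 1/4 × 1584 = 396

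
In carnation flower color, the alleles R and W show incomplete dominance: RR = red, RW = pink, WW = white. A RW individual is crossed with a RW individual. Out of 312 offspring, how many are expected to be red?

Punnett square for RW × RW:
Offspring genotypes: 1 RR, 2 RW, 1 WW
Phenotype counts: 1 red, 2 pink, 1 white
red: 1 out of 4 → fraction 1/4
Expected count = 1/4 × 312 = 78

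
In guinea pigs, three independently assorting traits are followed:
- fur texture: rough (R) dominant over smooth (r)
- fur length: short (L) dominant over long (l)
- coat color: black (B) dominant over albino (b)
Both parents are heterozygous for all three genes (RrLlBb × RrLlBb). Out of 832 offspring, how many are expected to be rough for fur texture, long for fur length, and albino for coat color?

Trihybrid cross: RrLlBb × RrLlBb
Each trait segregates independently with a 3:1 phenotypic ratio, so each gene contributes 3/4 (dominant) or 1/4 (recessive).
Target: rough (fur texture), long (fur length), albino (coat color)
Probability = product of independent per-trait probabilities
= 3/4 × 1/4 × 1/4 = 3/64
Expected count = 3/64 × 832 = 39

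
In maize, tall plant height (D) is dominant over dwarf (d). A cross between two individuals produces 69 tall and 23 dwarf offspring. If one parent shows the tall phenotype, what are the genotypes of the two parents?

Observed offspring: 69 tall, 23 dwarf
The observed ratio simplifies to 3:1. Dwarf (dd) offspring appear, so each parent must contribute one d allele. The parent stated to show tall carries D, so it is Dd. The other parent is then either Dd or dd: Dd × dd would give a 1:1 split, whereas Dd × Dd gives 3:1 — matching the data. So both parents are heterozygous (Dd × Dd).
Parent genotypes: Dd × Dd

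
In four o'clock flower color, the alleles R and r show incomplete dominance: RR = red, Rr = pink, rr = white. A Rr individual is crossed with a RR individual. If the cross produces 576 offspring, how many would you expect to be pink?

Punnett square for Rr × RR:
Offspring genotypes: 2 RR, 2 Rr
Phenotype counts: 2 red, 2 pink
pink: 2 out of 4 → fraction 1/2
Expected count = 1/2 × 576 = 288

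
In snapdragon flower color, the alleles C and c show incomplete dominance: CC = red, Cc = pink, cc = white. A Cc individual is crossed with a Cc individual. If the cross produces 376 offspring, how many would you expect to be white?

Punnett square for Cc × Cc:
Offspring genotypes: 1 CC, 2 Cc, 1 cc
Phenotype counts: 1 red, 2 pink, 1 white
white: 1 out of 4 → fraction 1/4
Expected count = 1/4 × 376 = 94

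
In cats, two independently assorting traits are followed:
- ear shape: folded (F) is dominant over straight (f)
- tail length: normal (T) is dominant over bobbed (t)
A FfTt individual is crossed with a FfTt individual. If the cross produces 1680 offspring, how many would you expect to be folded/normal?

Dihybrid cross FfTt × FfTt — consider each gene separately:
ear shape: Ff × Ff → 1 FF, 2 Ff, 1 ff → 3 F_ : 1 ff (out of 4)
tail length: Tt × Tt → 1 TT, 2 Tt, 1 tt → 3 T_ : 1 tt (out of 4)
Combine (counts out of 4 × 4 = 16): folded/normal (F_T_) = 3×3 = 9; folded/bobbed (F_tt) = 3×1 = 3; straight/normal (ffT_) = 1×3 = 3; straight/bobbed (fftt) = 1×1 = 1
Phenotype counts (out of 16): 9 folded/normal, 3 folded/bobbed, 3 straight/normal, 1 straight/bobbed
folded/normal: 9 out of 16 → fraction 9/16
Expected count = 9/16 × 1680 = 945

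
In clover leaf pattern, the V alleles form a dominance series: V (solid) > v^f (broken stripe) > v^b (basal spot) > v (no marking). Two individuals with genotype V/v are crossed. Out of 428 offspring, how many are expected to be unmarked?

Cross: V/v × V/v
Allele dominance: V > v^f > v^b > v
Offspring genotypes: 1 V/V, 2 V/v, 1 v/v
Phenotype counts: 3 solid, 1 unmarked
unmarked: 1 out of 4 → fraction 1/4
Expected count = 1/4 × 428 = 107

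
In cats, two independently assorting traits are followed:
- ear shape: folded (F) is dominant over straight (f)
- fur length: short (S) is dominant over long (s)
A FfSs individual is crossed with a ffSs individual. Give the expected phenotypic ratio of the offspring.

Dihybrid cross FfSs × ffSs — consider each gene separately:
ear shape: Ff × ff → 2 Ff, 2 ff → 2 F_ : 2 ff (out of 4)
fur length: Ss × Ss → 1 SS, 2 Ss, 1 ss → 3 S_ : 1 ss (out of 4)
Combine (counts out of 4 × 4 = 16): folded/short (F_S_) = 2×3 = 6; folded/long (F_ss) = 2×1 = 2; straight/short (ffS_) = 2×3 = 6; straight/long (ffss) = 2×1 = 2
Phenotype counts (out of 16): 6 folded/short, 2 folded/long, 6 straight/short, 2 straight/long
Ratio: 3 folded/short : 1 folded/long : 3 straight/short : 1 straight/long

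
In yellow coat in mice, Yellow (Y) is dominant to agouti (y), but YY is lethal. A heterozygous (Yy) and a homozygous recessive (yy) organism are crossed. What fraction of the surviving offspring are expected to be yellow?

Cross: Yy × yy
Punnett square offspring (before lethality): 2 Yy, 2 yy
No YY offspring are produced in this cross.
yellow: 2 out of 4
Probability: 2/4 = 1/2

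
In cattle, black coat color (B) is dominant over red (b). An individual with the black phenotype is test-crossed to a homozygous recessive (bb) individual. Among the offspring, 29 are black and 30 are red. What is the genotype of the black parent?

Test cross: ? × bb
Offspring: 29 black, 30 red — approximately 1:1.
A 1:1 ratio in a test cross indicates the unknown parent is heterozygous (Bb).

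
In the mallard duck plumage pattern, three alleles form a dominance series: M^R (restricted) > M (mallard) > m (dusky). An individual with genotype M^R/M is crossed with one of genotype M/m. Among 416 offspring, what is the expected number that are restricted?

Cross: M^R/M × M/m
Allele dominance: M^R > M > m
Offspring genotypes: 1 M^R/M, 1 M^R/m, 1 M/M, 1 M/m
Phenotype counts: 2 restricted, 2 mallard
restricted: 2 out of 4 → fraction 1/2
Expected count = 1/2 × 416 = 208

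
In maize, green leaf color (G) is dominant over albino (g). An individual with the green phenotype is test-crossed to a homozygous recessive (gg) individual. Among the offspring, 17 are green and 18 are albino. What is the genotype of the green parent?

Test cross: ? × gg
Offspring: 17 green, 18 albino — approximately 1:1.
A 1:1 ratio in a test cross indicates the unknown parent is heterozygous (Gg).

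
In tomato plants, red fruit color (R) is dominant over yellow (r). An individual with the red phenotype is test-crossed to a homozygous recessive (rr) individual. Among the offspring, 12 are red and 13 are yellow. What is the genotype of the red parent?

Test cross: ? × rr
Offspring: 12 red, 13 yellow — approximately 1:1.
A 1:1 ratio in a test cross indicates the unknown parent is heterozygous (Rr).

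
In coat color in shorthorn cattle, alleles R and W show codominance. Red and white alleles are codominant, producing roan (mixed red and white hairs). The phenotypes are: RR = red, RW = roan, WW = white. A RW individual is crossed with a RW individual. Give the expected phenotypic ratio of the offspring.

Punnett square for RW × RW:
Offspring genotypes: 1 RR, 2 RW, 1 WW
Phenotype counts: 1 red, 2 roan, 1 white
Ratio: 1 red : 2 roan : 1 white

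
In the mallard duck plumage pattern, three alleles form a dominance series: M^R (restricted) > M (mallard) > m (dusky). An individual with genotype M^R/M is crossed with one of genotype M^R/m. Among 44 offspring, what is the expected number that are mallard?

Cross: M^R/M × M^R/m
Allele dominance: M^R > M > m
Offspring genotypes: 1 M^R/M^R, 1 M^R/m, 1 M^R/M, 1 M/m
Phenotype counts: 3 restricted, 1 mallard
mallard: 1 out of 4 → fraction 1/4
Expected count = 1/4 × 44 = 11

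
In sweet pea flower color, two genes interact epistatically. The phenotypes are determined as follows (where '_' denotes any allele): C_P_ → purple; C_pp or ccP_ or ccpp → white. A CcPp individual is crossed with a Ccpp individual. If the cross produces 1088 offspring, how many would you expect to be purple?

Cross: CcPp × Ccpp — consider each gene separately:
C gene: Cc × Cc → 1 CC, 2 Cc, 1 cc → 3 C_ : 1 cc (out of 4)
P gene: Pp × pp → 2 Pp, 2 pp → 2 P_ : 2 pp (out of 4)
Genotype classes (out of 4 × 4 = 16): C_P_ = 3×2 = 6; C_pp = 3×2 = 6; ccP_ = 1×2 = 2; ccpp = 1×2 = 2
Apply the phenotype rules: C_P_ (6) → purple; C_pp (6) + ccP_ (2) + ccpp (2) → white
Phenotype counts (out of 16): 6 purple, 10 white
purple: 6 out of 16 → fraction 3/8
Expected count = 3/8 × 1088 = 408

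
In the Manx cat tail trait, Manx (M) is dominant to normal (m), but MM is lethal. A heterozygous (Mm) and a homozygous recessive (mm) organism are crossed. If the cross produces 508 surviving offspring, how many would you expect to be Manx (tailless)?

Cross: Mm × mm
Punnett square offspring (before lethality): 2 Mm, 2 mm
No MM offspring are produced in this cross.
Manx (tailless): 2 out of 4 → fraction 1/2
Expected count = 1/2 × 508 = 254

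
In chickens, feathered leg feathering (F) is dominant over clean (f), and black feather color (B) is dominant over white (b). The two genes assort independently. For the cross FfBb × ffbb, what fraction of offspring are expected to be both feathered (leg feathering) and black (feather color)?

Dihybrid cross FfBb × ffbb — consider each gene separately:
leg feathering: Ff × ff → 2 Ff, 2 ff → 2 F_ : 2 ff (out of 4)
feather color: Bb × bb → 2 Bb, 2 bb → 2 B_ : 2 bb (out of 4)
Looking for: feathered (F_) and black (B_)
P(feathered) = 2/4, P(black) = 2/4
P(both) = 2/4 × 2/4 = 4/16 = 1/4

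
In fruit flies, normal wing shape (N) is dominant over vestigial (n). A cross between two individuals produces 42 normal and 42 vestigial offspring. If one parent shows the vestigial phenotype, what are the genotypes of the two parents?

Observed offspring: 42 normal, 42 vestigial
The observed ratio simplifies to 1:1. One parent shows vestigial, so its genotype must be nn. A 1:1 offspring split requires the other parent to be heterozygous (Nn).
Parent genotypes: nn × Nn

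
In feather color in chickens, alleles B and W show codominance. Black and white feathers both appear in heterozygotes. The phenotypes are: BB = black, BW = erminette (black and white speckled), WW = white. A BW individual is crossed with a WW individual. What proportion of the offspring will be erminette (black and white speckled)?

Punnett square for BW × WW:
Offspring genotypes: 2 BW, 2 WW
Phenotype counts: 2 erminette (black and white speckled), 2 white
erminette (black and white speckled): 2 out of 4
Probability: 2/4 = 1/2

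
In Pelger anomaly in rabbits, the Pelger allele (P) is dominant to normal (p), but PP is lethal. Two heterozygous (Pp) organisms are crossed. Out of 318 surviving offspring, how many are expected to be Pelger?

Cross: Pp × Pp
Punnett square offspring (before lethality): 1 PP, 2 Pp, 1 pp
The PP genotype is lethal (embryos die); surviving offspring: 2 Pp, 1 pp
Pelger: 2 out of 3 → fraction 2/3
Expected count = 2/3 × 318 = 212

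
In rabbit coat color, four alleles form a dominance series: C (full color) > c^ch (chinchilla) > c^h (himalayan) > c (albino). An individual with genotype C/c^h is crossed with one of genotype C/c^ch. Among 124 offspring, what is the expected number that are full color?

Cross: C/c^h × C/c^ch
Allele dominance: C > c^ch > c^h > c
Offspring genotypes: 1 C/C, 1 C/c^ch, 1 C/c^h, 1 c^ch/c^h
Phenotype counts: 3 full color, 1 chinchilla
full color: 3 out of 4 → fraction 3/4
Expected count = 3/4 × 124 = 93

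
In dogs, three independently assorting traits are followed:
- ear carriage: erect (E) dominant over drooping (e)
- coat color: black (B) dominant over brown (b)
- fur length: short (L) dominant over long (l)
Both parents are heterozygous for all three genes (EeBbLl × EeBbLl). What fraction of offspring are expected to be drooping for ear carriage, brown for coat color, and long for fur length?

Trihybrid cross: EeBbLl × EeBbLl
Each trait segregates independently with a 3:1 phenotypic ratio, so each gene contributes 3/4 (dominant) or 1/4 (recessive).
Target: drooping (ear carriage), brown (coat color), long (fur length)
Probability = product of independent per-trait probabilities
= 1/4 × 1/4 × 1/4 = 1/64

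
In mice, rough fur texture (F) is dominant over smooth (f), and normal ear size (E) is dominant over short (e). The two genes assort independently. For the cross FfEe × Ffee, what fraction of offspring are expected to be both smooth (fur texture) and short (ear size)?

Dihybrid cross FfEe × Ffee — consider each gene separately:
fur texture: Ff × Ff → 1 FF, 2 Ff, 1 ff → 3 F_ : 1 ff (out of 4)
ear size: Ee × ee → 2 Ee, 2 ee → 2 E_ : 2 ee (out of 4)
Looking for: smooth (ff) and short (ee)
P(smooth) = 1/4, P(short) = 2/4
P(both) = 1/4 × 2/4 = 2/16 = 1/8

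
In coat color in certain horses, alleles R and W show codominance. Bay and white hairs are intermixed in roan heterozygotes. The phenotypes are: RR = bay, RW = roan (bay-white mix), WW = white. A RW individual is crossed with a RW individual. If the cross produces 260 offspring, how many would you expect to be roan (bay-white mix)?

Punnett square for RW × RW:
Offspring genotypes: 1 RR, 2 RW, 1 WW
Phenotype counts: 1 bay, 2 roan (bay-white mix), 1 white
roan (bay-white mix): 2 out of 4 → fraction 1/2
Expected count = 1/2 × 260 = 130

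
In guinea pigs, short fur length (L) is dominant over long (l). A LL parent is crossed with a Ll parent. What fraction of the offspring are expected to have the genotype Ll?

Punnett square for LL × Ll:
Offspring genotypes: 2 LL, 2 Ll
Total offspring: 4
Count with target: 2
Probability: 2/4 = 1/2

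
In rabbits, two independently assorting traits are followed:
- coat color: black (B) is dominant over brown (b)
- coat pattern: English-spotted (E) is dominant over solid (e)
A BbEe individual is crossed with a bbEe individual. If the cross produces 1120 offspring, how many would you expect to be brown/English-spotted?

Dihybrid cross BbEe × bbEe — consider each gene separately:
coat color: Bb × bb → 2 Bb, 2 bb → 2 B_ : 2 bb (out of 4)
coat pattern: Ee × Ee → 1 EE, 2 Ee, 1 ee → 3 E_ : 1 ee (out of 4)
Combine (counts out of 4 × 4 = 16): black/English-spotted (B_E_) = 2×3 = 6; black/solid (B_ee) = 2×1 = 2; brown/English-spotted (bbE_) = 2×3 = 6; brown/solid (bbee) = 2×1 = 2
Phenotype counts (out of 16): 6 black/English-spotted, 2 black/solid, 6 brown/English-spotted, 2 brown/solid
brown/English-spotted: 6 out of 16 → fraction 3/8
Expected count = 3/8 × 1120 = 420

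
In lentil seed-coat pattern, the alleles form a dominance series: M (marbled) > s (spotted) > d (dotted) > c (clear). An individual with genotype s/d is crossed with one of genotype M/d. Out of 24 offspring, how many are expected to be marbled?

Cross: s/d × M/d
Allele dominance: M > s > d > c
Offspring genotypes: 1 M/s, 1 s/d, 1 M/d, 1 d/d
Phenotype counts: 2 marbled, 1 spotted, 1 dotted
marbled: 2 out of 4 → fraction 1/2
Expected count = 1/2 × 24 = 12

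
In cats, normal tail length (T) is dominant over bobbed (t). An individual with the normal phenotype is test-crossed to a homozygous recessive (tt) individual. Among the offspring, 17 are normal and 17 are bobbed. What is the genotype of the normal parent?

Test cross: ? × tt
Offspring: 17 normal, 17 bobbed — approximately 1:1.
A 1:1 ratio in a test cross indicates the unknown parent is heterozygous (Tt).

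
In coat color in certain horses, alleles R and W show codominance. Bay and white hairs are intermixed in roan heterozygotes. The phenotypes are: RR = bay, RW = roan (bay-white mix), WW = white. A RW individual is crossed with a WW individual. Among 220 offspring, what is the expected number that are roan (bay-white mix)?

Punnett square for RW × WW:
Offspring genotypes: 2 RW, 2 WW
Phenotype counts: 2 roan (bay-white mix), 2 white
roan (bay-white mix): 2 out of 4 → fraction 1/2
Expected count = 1/2 × 220 = 110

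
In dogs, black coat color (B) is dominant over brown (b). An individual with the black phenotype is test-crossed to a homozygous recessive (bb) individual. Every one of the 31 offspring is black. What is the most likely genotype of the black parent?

Test cross: ? × bb
All offspring are black.
If the unknown parent were heterozygous (Bb), about half of 31 offspring would be brown; none are. The unknown parent is most likely homozygous dominant (BB).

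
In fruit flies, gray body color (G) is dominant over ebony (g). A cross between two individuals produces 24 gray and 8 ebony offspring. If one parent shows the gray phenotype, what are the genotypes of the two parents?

Observed offspring: 24 gray, 8 ebony
The observed ratio simplifies to 3:1. Ebony (gg) offspring appear, so each parent must contribute one g allele. The parent stated to show gray carries G, so it is Gg. The other parent is then either Gg or gg: Gg × gg would give a 1:1 split, whereas Gg × Gg gives 3:1 — matching the data. So both parents are heterozygous (Gg × Gg).
Parent genotypes: Gg × Gg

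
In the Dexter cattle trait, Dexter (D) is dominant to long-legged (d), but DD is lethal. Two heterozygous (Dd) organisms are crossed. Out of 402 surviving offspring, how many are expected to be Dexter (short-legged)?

Cross: Dd × Dd
Punnett square offspring (before lethality): 1 DD, 2 Dd, 1 dd
The DD genotype is lethal (embryos die); surviving offspring: 2 Dd, 1 dd
Dexter (short-legged): 2 out of 3 → fraction 2/3
Expected count = 2/3 × 402 = 268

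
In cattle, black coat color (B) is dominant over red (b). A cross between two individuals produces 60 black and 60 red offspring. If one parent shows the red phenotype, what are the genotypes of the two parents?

Observed offspring: 60 black, 60 red
The observed ratio simplifies to 1:1. One parent shows red, so its genotype must be bb. A 1:1 offspring split requires the other parent to be heterozygous (Bb).
Parent genotypes: bb × Bb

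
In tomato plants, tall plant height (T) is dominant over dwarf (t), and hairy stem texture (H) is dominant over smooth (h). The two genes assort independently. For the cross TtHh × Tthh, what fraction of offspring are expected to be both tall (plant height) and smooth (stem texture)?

Dihybrid cross TtHh × Tthh — consider each gene separately:
plant height: Tt × Tt → 1 TT, 2 Tt, 1 tt → 3 T_ : 1 tt (out of 4)
stem texture: Hh × hh → 2 Hh, 2 hh → 2 H_ : 2 hh (out of 4)
Looking for: tall (T_) and smooth (hh)
P(tall) = 3/4, P(smooth) = 2/4
P(both) = 3/4 × 2/4 = 6/16 = 3/8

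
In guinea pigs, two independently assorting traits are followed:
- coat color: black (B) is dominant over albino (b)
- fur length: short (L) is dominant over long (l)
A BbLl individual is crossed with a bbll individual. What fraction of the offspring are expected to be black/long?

Dihybrid cross BbLl × bbll — consider each gene separately:
coat color: Bb × bb → 2 Bb, 2 bb → 2 B_ : 2 bb (out of 4)
fur length: Ll × ll → 2 Ll, 2 ll → 2 L_ : 2 ll (out of 4)
Combine (counts out of 4 × 4 = 16): black/short (B_L_) = 2×2 = 4; black/long (B_ll) = 2×2 = 4; albino/short (bbL_) = 2×2 = 4; albino/long (bbll) = 2×2 = 4
Phenotype counts (out of 16): 4 black/short, 4 black/long, 4 albino/short, 4 albino/long
black/long: 4 out of 16
Probability: 4/16 = 1/4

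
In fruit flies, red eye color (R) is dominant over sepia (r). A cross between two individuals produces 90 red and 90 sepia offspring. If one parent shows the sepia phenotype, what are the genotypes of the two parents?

Observed offspring: 90 red, 90 sepia
The observed ratio simplifies to 1:1. One parent shows sepia, so its genotype must be rr. A 1:1 offspring split requires the other parent to be heterozygous (Rr).
Parent genotypes: rr × Rr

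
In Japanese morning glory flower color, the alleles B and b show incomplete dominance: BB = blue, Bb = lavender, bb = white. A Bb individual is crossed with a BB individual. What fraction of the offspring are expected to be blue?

Punnett square for Bb × BB:
Offspring genotypes: 2 BB, 2 Bb
Phenotype counts: 2 blue, 2 lavender
blue: 2 out of 4
Probability: 2/4 = 1/2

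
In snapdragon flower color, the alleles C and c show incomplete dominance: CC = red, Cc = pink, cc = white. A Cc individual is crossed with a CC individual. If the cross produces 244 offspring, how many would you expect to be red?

Punnett square for Cc × CC:
Offspring genotypes: 2 CC, 2 Cc
Phenotype counts: 2 red, 2 pink
red: 2 out of 4 → fraction 1/2
Expected count = 1/2 × 244 = 122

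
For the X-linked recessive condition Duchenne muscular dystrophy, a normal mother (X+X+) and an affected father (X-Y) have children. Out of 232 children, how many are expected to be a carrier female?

Cross: X+X+ × X-Y
Offspring: 2 X+X-, 2 X+Y
Probability of a carrier female: 2/4 = 1/2
Expected count = 1/2 × 232 = 116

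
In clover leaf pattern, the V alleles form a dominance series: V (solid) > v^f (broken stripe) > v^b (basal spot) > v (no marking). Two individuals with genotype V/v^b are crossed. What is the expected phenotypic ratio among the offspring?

Cross: V/v^b × V/v^b
Allele dominance: V > v^f > v^b > v
Offspring genotypes: 1 V/V, 2 V/v^b, 1 v^b/v^b
Phenotype counts: 3 solid, 1 basal spot
Ratio: 3 solid : 1 basal spot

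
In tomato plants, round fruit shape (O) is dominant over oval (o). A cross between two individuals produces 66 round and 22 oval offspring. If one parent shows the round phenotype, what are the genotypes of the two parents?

Observed offspring: 66 round, 22 oval
The observed ratio simplifies to 3:1. Oval (oo) offspring appear, so each parent must contribute one o allele. The parent stated to show round carries O, so it is Oo. The other parent is then either Oo or oo: Oo × oo would give a 1:1 split, whereas Oo × Oo gives 3:1 — matching the data. So both parents are heterozygous (Oo × Oo).
Parent genotypes: Oo × Oo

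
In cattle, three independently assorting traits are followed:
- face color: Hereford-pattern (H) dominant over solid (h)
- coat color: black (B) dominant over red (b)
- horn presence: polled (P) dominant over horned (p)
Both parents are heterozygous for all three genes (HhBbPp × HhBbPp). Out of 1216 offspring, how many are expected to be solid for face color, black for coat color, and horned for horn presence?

Trihybrid cross: HhBbPp × HhBbPp
Each trait segregates independently with a 3:1 phenotypic ratio, so each gene contributes 3/4 (dominant) or 1/4 (recessive).
Target: solid (face color), black (coat color), horned (horn presence)
Probability = product of independent per-trait probabilities
= 1/4 × 3/4 × 1/4 = 3/64
Expected count = 3/64 × 1216 = 57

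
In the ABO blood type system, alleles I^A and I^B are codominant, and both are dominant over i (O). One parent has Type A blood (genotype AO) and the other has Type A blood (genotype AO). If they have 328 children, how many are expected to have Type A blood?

Cross: AO × AO
Possible offspring genotypes: 1 AA, 2 AO, 1 OO
Blood type counts: 3 Type A, 1 Type O
Probability of Type A: 3/4
Expected count = 3/4 × 328 = 246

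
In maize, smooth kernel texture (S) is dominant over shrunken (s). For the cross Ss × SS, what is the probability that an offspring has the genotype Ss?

Punnett square for Ss × SS:
Offspring genotypes: 2 SS, 2 Ss
Total offspring: 4
Count with target: 2
Probability: 2/4 = 1/2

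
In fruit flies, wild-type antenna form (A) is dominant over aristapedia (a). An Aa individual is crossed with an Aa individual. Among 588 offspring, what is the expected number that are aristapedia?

Punnett square for Aa × Aa:
Offspring genotypes: 1 AA, 2 Aa, 1 aa
wild-type: 3, aristapedia: 1
aristapedia: 1 out of 4 → fraction 1/4
Expected count = 1/4 × 588 = 147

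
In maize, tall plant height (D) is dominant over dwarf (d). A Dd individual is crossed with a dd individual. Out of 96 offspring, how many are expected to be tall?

Punnett square for Dd × dd:
Offspring genotypes: 2 Dd, 2 dd
tall: 2, dwarf: 2
tall: 2 out of 4 → fraction 1/2
Expected count = 1/2 × 96 = 48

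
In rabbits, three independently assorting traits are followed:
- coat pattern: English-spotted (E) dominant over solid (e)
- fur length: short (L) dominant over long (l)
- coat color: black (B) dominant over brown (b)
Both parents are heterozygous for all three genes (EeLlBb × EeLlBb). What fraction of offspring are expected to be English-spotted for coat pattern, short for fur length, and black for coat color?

Trihybrid cross: EeLlBb × EeLlBb
Each trait segregates independently with a 3:1 phenotypic ratio, so each gene contributes 3/4 (dominant) or 1/4 (recessive).
Target: English-spotted (coat pattern), short (fur length), black (coat color)
Probability = product of independent per-trait probabilities
= 3/4 × 3/4 × 3/4 = 27/64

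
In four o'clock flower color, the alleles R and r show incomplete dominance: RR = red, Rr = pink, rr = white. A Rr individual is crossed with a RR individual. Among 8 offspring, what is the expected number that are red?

Punnett square for Rr × RR:
Offspring genotypes: 2 RR, 2 Rr
Phenotype counts: 2 red, 2 pink
red: 2 out of 4 → fraction 1/2
Expected count = 1/2 × 8 = 4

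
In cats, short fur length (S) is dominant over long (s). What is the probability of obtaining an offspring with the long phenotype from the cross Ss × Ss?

Punnett square for Ss × Ss:
Offspring genotypes: 1 SS, 2 Ss, 1 ss
Total offspring: 4
Count with target: 1
Probability: 1/4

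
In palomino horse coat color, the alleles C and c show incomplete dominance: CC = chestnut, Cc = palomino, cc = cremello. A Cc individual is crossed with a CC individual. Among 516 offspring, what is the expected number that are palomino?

Punnett square for Cc × CC:
Offspring genotypes: 2 CC, 2 Cc
Phenotype counts: 2 chestnut, 2 palomino
palomino: 2 out of 4 → fraction 1/2
Expected count = 1/2 × 516 = 258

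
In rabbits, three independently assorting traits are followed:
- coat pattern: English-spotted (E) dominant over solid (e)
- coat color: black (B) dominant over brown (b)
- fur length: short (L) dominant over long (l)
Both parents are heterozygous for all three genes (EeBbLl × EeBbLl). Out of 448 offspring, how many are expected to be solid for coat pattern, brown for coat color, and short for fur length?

Trihybrid cross: EeBbLl × EeBbLl
Each trait segregates independently with a 3:1 phenotypic ratio, so each gene contributes 3/4 (dominant) or 1/4 (recessive).
Target: solid (coat pattern), brown (coat color), short (fur length)
Probability = product of independent per-trait probabilities
= 1/4 × 1/4 × 3/4 = 3/64
Expected count = 3/64 × 448 = 21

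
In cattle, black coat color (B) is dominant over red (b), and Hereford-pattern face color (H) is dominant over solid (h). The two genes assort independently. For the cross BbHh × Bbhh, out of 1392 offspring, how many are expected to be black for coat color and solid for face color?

Dihybrid cross BbHh × Bbhh — consider each gene separately:
coat color: Bb × Bb → 1 BB, 2 Bb, 1 bb → 3 B_ : 1 bb (out of 4)
face color: Hh × hh → 2 Hh, 2 hh → 2 H_ : 2 hh (out of 4)
Looking for: black (B_) and solid (hh)
P(black) = 3/4, P(solid) = 2/4
P(both) = 3/4 × 2/4 = 6/16 = 3/8
Expected count = 3/8 × 1392 = 522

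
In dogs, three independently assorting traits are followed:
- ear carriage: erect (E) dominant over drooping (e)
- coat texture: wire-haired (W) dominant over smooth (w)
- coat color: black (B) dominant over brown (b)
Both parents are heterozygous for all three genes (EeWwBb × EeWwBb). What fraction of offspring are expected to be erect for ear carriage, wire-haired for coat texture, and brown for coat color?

Trihybrid cross: EeWwBb × EeWwBb
Each trait segregates independently with a 3:1 phenotypic ratio, so each gene contributes 3/4 (dominant) or 1/4 (recessive).
Target: erect (ear carriage), wire-haired (coat texture), brown (coat color)
Probability = product of independent per-trait probabilities
= 3/4 × 3/4 × 1/4 = 9/64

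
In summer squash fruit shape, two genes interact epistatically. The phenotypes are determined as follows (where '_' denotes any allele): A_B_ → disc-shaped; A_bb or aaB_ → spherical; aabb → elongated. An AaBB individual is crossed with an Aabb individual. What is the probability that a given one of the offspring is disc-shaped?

Cross: AaBB × Aabb — consider each gene separately:
A gene: Aa × Aa → 1 AA, 2 Aa, 1 aa → 3 A_ : 1 aa (out of 4)
B gene: BB × bb → 4 Bb → 4 B_ (out of 4)
Genotype classes (out of 4 × 4 = 16): A_B_ = 3×4 = 12; aaB_ = 1×4 = 4
Apply the phenotype rules: A_B_ (12) → disc-shaped; aaB_ (4) → spherical
Phenotype counts (out of 16): 12 disc-shaped, 4 spherical
disc-shaped: 12 out of 16
Probability: 12/16 = 3/4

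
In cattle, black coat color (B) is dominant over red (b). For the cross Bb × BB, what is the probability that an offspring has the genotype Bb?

Punnett square for Bb × BB:
Offspring genotypes: 2 BB, 2 Bb
Total offspring: 4
Count with target: 2
Probability: 2/4 = 1/2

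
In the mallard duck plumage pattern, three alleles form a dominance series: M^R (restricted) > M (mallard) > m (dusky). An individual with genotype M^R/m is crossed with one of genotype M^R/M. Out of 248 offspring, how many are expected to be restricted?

Cross: M^R/m × M^R/M
Allele dominance: M^R > M > m
Offspring genotypes: 1 M^R/M^R, 1 M^R/M, 1 M^R/m, 1 M/m
Phenotype counts: 3 restricted, 1 mallard
restricted: 3 out of 4 → fraction 3/4
Expected count = 3/4 × 248 = 186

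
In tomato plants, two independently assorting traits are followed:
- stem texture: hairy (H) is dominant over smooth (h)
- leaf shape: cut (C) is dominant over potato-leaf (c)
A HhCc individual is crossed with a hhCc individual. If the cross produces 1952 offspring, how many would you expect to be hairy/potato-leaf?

Dihybrid cross HhCc × hhCc — consider each gene separately:
stem texture: Hh × hh → 2 Hh, 2 hh → 2 H_ : 2 hh (out of 4)
leaf shape: Cc × Cc → 1 CC, 2 Cc, 1 cc → 3 C_ : 1 cc (out of 4)
Combine (counts out of 4 × 4 = 16): hairy/cut (H_C_) = 2×3 = 6; hairy/potato-leaf (H_cc) = 2×1 = 2; smooth/cut (hhC_) = 2×3 = 6; smooth/potato-leaf (hhcc) = 2×1 = 2
Phenotype counts (out of 16): 6 hairy/cut, 2 hairy/potato-leaf, 6 smooth/cut, 2 smooth/potato-leaf
hairy/potato-leaf: 2 out of 16 → fraction 1/8
Expected count = 1/8 × 1952 = 244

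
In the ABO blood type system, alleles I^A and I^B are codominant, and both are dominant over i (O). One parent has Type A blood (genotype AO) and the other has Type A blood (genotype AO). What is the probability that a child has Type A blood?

Cross: AO × AO
Possible offspring genotypes: 1 AA, 2 AO, 1 OO
Blood type counts: 3 Type A, 1 Type O
Probability of Type A: 3/4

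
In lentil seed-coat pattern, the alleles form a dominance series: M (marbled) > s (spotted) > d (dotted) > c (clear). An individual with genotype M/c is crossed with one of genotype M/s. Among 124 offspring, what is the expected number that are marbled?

Cross: M/c × M/s
Allele dominance: M > s > d > c
Offspring genotypes: 1 M/M, 1 M/s, 1 M/c, 1 s/c
Phenotype counts: 3 marbled, 1 spotted
marbled: 3 out of 4 → fraction 3/4
Expected count = 3/4 × 124 = 93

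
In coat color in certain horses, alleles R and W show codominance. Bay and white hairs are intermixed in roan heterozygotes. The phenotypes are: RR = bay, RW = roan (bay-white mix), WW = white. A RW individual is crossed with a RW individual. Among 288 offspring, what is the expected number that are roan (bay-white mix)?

Punnett square for RW × RW:
Offspring genotypes: 1 RR, 2 RW, 1 WW
Phenotype counts: 1 bay, 2 roan (bay-white mix), 1 white
roan (bay-white mix): 2 out of 4 → fraction 1/2
Expected count = 1/2 × 288 = 144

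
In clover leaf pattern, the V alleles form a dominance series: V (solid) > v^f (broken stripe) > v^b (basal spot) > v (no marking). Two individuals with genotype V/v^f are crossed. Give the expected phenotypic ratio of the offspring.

Cross: V/v^f × V/v^f
Allele dominance: V > v^f > v^b > v
Offspring genotypes: 1 V/V, 2 V/v^f, 1 v^f/v^f
Phenotype counts: 3 solid, 1 broken stripe
Ratio: 3 solid : 1 broken stripe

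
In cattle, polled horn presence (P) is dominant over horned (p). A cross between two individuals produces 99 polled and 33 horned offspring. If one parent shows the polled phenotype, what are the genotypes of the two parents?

Observed offspring: 99 polled, 33 horned
The observed ratio simplifies to 3:1. Horned (pp) offspring appear, so each parent must contribute one p allele. The parent stated to show polled carries P, so it is Pp. The other parent is then either Pp or pp: Pp × pp would give a 1:1 split, whereas Pp × Pp gives 3:1 — matching the data. So both parents are heterozygous (Pp × Pp).
Parent genotypes: Pp × Pp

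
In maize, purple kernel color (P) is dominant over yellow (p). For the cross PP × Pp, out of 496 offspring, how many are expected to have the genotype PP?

Punnett square for PP × Pp:
Offspring genotypes: 2 PP, 2 Pp
Total offspring: 4
Count with target: 2
Probability: 2/4 = 1/2
Expected count = 1/2 × 496 = 248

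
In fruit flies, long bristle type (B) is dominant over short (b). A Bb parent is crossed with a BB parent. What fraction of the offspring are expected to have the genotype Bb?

Punnett square for Bb × BB:
Offspring genotypes: 2 BB, 2 Bb
Total offspring: 4
Count with target: 2
Probability: 2/4 = 1/2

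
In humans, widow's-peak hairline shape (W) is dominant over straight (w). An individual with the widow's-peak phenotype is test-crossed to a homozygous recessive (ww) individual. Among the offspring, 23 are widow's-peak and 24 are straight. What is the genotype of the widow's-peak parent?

Test cross: ? × ww
Offspring: 23 widow's-peak, 24 straight — approximately 1:1.
A 1:1 ratio in a test cross indicates the unknown parent is heterozygous (Ww).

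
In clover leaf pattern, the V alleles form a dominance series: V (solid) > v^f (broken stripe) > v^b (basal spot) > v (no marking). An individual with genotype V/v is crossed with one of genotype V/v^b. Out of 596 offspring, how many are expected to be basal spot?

Cross: V/v × V/v^b
Allele dominance: V > v^f > v^b > v
Offspring genotypes: 1 V/V, 1 V/v^b, 1 V/v, 1 v^b/v
Phenotype counts: 3 solid, 1 basal spot
basal spot: 1 out of 4 → fraction 1/4
Expected count = 1/4 × 596 = 149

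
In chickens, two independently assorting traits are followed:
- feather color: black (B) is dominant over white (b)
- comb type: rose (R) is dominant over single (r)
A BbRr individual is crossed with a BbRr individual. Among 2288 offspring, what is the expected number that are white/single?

Dihybrid cross BbRr × BbRr — consider each gene separately:
feather color: Bb × Bb → 1 BB, 2 Bb, 1 bb → 3 B_ : 1 bb (out of 4)
comb type: Rr × Rr → 1 RR, 2 Rr, 1 rr → 3 R_ : 1 rr (out of 4)
Combine (counts out of 4 × 4 = 16): black/rose (B_R_) = 3×3 = 9; black/single (B_rr) = 3×1 = 3; white/rose (bbR_) = 1×3 = 3; white/single (bbrr) = 1×1 = 1
Phenotype counts (out of 16): 9 black/rose, 3 black/single, 3 white/rose, 1 white/single
white/single: 1 out of 16 → fraction 1/16
Expected count = 1/16 × 2288 = 143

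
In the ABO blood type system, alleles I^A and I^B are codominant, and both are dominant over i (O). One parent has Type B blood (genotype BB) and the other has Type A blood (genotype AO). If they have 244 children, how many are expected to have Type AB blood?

Cross: BB × AO
Possible offspring genotypes: 2 AB, 2 BO
Blood type counts: 2 Type AB, 2 Type B
Probability of Type AB: 2/4 = 1/2
Expected count = 1/2 × 244 = 122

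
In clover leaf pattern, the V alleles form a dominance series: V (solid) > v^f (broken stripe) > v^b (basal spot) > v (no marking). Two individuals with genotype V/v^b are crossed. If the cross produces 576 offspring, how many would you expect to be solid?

Cross: V/v^b × V/v^b
Allele dominance: V > v^f > v^b > v
Offspring genotypes: 1 V/V, 2 V/v^b, 1 v^b/v^b
Phenotype counts: 3 solid, 1 basal spot
solid: 3 out of 4 → fraction 3/4
Expected count = 3/4 × 576 = 432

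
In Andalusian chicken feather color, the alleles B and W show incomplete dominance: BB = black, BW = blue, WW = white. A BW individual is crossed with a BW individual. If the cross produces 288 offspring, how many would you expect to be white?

Punnett square for BW × BW:
Offspring genotypes: 1 BB, 2 BW, 1 WW
Phenotype counts: 1 black, 2 blue, 1 white
white: 1 out of 4 → fraction 1/4
Expected count = 1/4 × 288 = 72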